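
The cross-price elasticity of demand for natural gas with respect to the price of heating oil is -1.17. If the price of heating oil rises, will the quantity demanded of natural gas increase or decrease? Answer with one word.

decrease

ε < 0 and the price of heating oil rises, so the quantity of natural gas moves in the opposite direction: it decreases.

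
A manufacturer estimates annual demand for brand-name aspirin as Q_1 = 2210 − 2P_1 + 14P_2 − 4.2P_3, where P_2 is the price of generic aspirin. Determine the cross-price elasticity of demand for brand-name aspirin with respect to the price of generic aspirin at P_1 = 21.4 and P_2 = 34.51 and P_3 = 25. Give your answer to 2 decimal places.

At P_1 = 21.4 and P_2 = 34.51 and P_3 = 25: Q_1 = 2545.34.
∂Q_1/∂P_2 = 14.
ε = (∂Q_1/∂P_2)(P_2/Q_1) = 14 × (34.51/2545.34) ≈ 0.19.
Since ε > 0, brand-name aspirin and generic aspirin are substitutes.

0.19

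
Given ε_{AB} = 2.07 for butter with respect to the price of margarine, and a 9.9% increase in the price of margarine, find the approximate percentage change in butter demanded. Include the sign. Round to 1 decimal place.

%ΔQ ≈ ε × %ΔP of margarine = 2.07 × (9.9%) = 20.5%.
Demand for butter rises by about 20.5%.

20.5%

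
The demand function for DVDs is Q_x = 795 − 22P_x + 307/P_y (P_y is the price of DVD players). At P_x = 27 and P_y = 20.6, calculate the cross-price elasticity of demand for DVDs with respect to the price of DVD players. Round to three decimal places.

-0.069

At P_x = 27 and P_y = 20.6: Q_x = 215.903.
∂Q_x/∂P_y = −307/P_y² = -0.7234.
ε = (∂Q_x/∂P_y)(P_y/Q_x) = -0.7234 × (20.6/215.903) ≈ -0.069.
ε < 0: complements.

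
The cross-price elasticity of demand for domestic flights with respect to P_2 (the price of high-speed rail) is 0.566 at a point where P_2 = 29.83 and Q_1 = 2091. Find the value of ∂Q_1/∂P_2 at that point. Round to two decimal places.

39.68

ε = (∂Q_1/∂P_2)·(P_2/Q_1) ⇒ ∂Q_1/∂P_2 = ε·Q_1/P_2 = 0.566 × 2091/29.83 ≈ 39.68.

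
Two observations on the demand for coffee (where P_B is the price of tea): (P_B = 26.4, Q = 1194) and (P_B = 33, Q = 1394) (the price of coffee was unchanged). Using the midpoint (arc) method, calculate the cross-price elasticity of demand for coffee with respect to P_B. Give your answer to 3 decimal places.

0.696

ΔQ_A = 1394 − 1194 = 200; ΔP_B = 33 − 26.4 = 6.6.
Midpoints: Q̄_A = 1294.0, P̄_B = 29.70.
ε = (ΔQ_A/Q̄_A)/(ΔP_B/P̄_B) = (200/1294.0)/(6.6/29.70) ≈ 0.696.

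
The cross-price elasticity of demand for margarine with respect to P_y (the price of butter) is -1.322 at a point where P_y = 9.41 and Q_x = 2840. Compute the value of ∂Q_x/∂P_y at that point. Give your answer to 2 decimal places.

ε = (∂Q_x/∂P_y)·(P_y/Q_x) ⇒ ∂Q_x/∂P_y = ε·Q_x/P_y = -1.322 × 2840/9.41 ≈ -398.99.

-398.99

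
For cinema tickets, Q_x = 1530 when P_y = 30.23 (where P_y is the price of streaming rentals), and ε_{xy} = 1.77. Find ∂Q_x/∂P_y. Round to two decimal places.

89.58

ε = (∂Q_x/∂P_y)·(P_y/Q_x) ⇒ ∂Q_x/∂P_y = ε·Q_x/P_y = 1.77 × 1530/30.23 ≈ 89.58.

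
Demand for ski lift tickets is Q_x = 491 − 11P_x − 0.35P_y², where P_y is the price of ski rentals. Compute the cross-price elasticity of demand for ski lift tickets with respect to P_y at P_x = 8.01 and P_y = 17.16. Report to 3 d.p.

At P_x = 8.01 and P_y = 17.16: Q_x = 299.827.
∂Q_x/∂P_y = -0.7P_y = -0.7(17.16) = -12.0120.
ε = (∂Q_x/∂P_y)(P_y/Q_x) = -12.0120 × (17.16/299.827) ≈ -0.687.
ε < 0: complements.

-0.687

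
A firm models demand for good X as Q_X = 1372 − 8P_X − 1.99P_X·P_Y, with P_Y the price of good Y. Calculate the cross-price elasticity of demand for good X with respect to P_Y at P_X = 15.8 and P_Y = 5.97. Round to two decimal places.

-0.18

At P_X = 15.8 and P_Y = 5.97: Q_X = 1057.891.
∂Q_X/∂P_Y = -1.99P_X = -1.99(15.8) = -31.4420.
ε = (∂Q_X/∂P_Y)(P_Y/Q_X) = -31.4420 × (5.97/1057.891) ≈ -0.18.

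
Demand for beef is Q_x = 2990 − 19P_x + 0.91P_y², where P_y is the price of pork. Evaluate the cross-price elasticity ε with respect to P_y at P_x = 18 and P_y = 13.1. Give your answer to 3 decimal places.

0.111

At P_x = 18 and P_y = 13.1: Q_x = 2804.165.
∂Q_x/∂P_y = 1.82P_y = 1.82(13.1) = 23.8420.
ε = (∂Q_x/∂P_y)(P_y/Q_x) = 23.8420 × (13.1/2804.165) ≈ 0.111.
ε > 0: substitutes.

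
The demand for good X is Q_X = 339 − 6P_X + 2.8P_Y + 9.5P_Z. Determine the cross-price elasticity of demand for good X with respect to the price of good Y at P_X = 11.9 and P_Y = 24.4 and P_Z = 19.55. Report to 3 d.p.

At P_X = 11.9 and P_Y = 24.4 and P_Z = 19.55: Q_X = 521.645.
∂Q_X/∂P_Y = 2.8.
ε = (∂Q_X/∂P_Y)(P_Y/Q_X) = 2.8 × (24.4/521.645) ≈ 0.131.
Since ε > 0, good X and good Y are substitutes.

0.131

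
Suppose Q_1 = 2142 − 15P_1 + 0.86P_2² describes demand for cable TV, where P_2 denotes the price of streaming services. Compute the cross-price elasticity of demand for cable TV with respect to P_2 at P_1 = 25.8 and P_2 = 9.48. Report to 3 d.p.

0.084

At P_1 = 25.8 and P_2 = 9.48: Q_1 = 1832.289.
∂Q_1/∂P_2 = 1.72P_2 = 1.72(9.48) = 16.3056.
ε = (∂Q_1/∂P_2)(P_2/Q_1) = 16.3056 × (9.48/1832.289) ≈ 0.084.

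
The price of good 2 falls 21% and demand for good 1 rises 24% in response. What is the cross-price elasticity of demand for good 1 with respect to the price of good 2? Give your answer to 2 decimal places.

-1.14

ε = (%ΔQ of good 1) / (%ΔP of good 2) = (24%) / (-21%) ≈ -1.14.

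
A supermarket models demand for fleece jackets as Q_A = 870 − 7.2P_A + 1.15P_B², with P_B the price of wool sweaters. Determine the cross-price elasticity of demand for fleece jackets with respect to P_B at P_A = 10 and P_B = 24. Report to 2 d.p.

At P_A = 10 and P_B = 24: Q_A = 1460.4.
∂Q_A/∂P_B = 2.3P_B = 2.3(24) = 55.2000.
ε = (∂Q_A/∂P_B)(P_B/Q_A) = 55.2000 × (24/1460.4) ≈ 0.91.

0.91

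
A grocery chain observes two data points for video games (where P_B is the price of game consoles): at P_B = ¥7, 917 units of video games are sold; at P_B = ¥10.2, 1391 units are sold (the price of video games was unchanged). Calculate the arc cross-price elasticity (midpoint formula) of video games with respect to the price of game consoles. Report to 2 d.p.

1.10

ΔQ_A = 1391 − 917 = 474; ΔP_B = 10.2 − 7 = 3.2.
Midpoints: Q̄_A = 1154.0, P̄_B = 8.60.
ε = (ΔQ_A/Q̄_A)/(ΔP_B/P̄_B) = (474/1154.0)/(3.2/8.60) ≈ 1.10.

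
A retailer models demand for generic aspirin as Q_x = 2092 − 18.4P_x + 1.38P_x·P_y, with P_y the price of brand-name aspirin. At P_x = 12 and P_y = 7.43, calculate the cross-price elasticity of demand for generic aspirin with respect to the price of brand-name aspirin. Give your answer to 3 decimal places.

0.062

At P_x = 12 and P_y = 7.43: Q_x = 1994.241.
∂Q_x/∂P_y = 1.38P_x = 1.38(12) = 16.5600.
ε = (∂Q_x/∂P_y)(P_y/Q_x) = 16.5600 × (7.43/1994.241) ≈ 0.062.
ε > 0: substitutes.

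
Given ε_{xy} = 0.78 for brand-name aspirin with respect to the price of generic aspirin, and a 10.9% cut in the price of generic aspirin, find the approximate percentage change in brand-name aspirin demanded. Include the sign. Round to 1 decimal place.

%ΔQ ≈ ε × %ΔP of generic aspirin = 0.78 × (-10.9%) = -8.5%.

-8.5%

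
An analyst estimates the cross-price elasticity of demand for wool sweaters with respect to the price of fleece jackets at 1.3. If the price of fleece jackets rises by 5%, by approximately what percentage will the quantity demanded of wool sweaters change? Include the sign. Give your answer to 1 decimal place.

%ΔQ ≈ ε × %ΔP of fleece jackets = 1.3 × (5%) = 6.5%.

6.5%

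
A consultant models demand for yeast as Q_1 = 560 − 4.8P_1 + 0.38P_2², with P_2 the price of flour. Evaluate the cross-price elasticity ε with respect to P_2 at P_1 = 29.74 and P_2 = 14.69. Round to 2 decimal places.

0.33

At P_1 = 29.74 and P_2 = 14.69: Q_1 = 499.251.
∂Q_1/∂P_2 = 0.76P_2 = 0.76(14.69) = 11.1644.
ε = (∂Q_1/∂P_2)(P_2/Q_1) = 11.1644 × (14.69/499.251) ≈ 0.33.
ε > 0: substitutes.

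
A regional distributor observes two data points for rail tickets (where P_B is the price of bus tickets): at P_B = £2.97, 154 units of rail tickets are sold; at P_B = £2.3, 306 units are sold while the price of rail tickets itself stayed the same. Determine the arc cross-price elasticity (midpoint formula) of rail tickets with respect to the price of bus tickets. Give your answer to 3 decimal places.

ΔQ_A = 306 − 154 = 152; ΔP_B = 2.3 − 2.97 = -0.67.
Midpoints: Q̄_A = 230.0, P̄_B = 2.63.
ε = (ΔQ_A/Q̄_A)/(ΔP_B/P̄_B) = (152/230.0)/(-0.67/2.63) ≈ -2.599.
ε < 0: rail tickets and bus tickets are complements.

-2.599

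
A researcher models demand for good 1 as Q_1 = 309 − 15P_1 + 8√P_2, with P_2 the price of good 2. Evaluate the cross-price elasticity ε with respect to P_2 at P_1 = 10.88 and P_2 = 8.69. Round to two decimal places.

At P_1 = 10.88 and P_2 = 8.69: Q_1 = 169.383.
∂Q_1/∂P_2 = 8/(2√P_2) = 8/(2√8.69) = 1.3569.
ε = (∂Q_1/∂P_2)(P_2/Q_1) = 1.3569 × (8.69/169.383) ≈ 0.07.

0.07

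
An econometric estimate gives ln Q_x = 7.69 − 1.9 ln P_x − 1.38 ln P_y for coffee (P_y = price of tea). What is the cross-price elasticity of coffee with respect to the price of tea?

In a log-linear (constant-elasticity) demand function, the coefficient on ln P_y is the cross-price elasticity.
ε = -1.38. Negative, so coffee and tea are complements.

-1.38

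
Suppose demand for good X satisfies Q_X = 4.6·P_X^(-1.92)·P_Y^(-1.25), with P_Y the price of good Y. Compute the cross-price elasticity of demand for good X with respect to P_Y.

-1.25

In a log-linear (constant-elasticity) demand function, the coefficient on the exponent of P_Y is the cross-price elasticity.
ε = -1.25. Negative, so good X and good Y are complements.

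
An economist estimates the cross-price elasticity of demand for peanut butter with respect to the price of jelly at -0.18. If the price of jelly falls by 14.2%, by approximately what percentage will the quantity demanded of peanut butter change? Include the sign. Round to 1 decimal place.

%ΔQ ≈ ε × %ΔP of jelly = -0.18 × (-14.2%) = 2.6%.
Demand for peanut butter rises by about 2.6%.

2.6%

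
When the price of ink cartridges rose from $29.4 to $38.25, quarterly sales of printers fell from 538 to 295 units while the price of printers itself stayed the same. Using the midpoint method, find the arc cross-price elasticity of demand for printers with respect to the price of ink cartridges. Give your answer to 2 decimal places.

ΔQ_A = 295 − 538 = -243; ΔP_B = 38.25 − 29.4 = 8.85.
Midpoints: Q̄_A = 416.5, P̄_B = 33.83.
ε = (ΔQ_A/Q̄_A)/(ΔP_B/P̄_B) = (-243/416.5)/(8.85/33.83) ≈ -2.23.
ε < 0: printers and ink cartridges are complements.

-2.23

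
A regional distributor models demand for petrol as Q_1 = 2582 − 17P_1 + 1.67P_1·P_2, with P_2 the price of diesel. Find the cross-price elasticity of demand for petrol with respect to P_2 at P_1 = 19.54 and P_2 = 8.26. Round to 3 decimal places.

0.107

At P_1 = 19.54 and P_2 = 8.26: Q_1 = 2519.359.
∂Q_1/∂P_2 = 1.67P_1 = 1.67(19.54) = 32.6318.
ε = (∂Q_1/∂P_2)(P_2/Q_1) = 32.6318 × (8.26/2519.359) ≈ 0.107.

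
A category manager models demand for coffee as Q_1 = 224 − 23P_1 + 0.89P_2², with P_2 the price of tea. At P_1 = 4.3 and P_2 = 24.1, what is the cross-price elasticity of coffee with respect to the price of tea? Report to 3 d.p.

At P_1 = 4.3 and P_2 = 24.1: Q_1 = 642.021.
∂Q_1/∂P_2 = 1.78P_2 = 1.78(24.1) = 42.8980.
ε = (∂Q_1/∂P_2)(P_2/Q_1) = 42.8980 × (24.1/642.021) ≈ 1.610.
ε > 0: substitutes.

1.610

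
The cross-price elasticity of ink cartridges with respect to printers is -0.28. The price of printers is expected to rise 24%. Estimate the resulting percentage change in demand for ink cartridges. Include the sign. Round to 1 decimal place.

%ΔQ ≈ ε × %ΔP of printers = -0.28 × (24%) = -6.7%.

-6.7%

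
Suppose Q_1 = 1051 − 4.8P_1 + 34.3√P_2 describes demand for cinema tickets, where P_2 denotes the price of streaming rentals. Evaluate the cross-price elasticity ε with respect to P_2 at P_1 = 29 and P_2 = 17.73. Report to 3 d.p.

0.068

At P_1 = 29 and P_2 = 17.73: Q_1 = 1056.227.
∂Q_1/∂P_2 = 34.3/(2√P_2) = 34.3/(2√17.73) = 4.0730.
ε = (∂Q_1/∂P_2)(P_2/Q_1) = 4.0730 × (17.73/1056.227) ≈ 0.068.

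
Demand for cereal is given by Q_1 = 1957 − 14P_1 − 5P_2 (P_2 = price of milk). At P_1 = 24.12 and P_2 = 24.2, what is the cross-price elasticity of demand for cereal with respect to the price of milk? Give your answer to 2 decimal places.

-0.08

At P_1 = 24.12 and P_2 = 24.2: Q_1 = 1498.32.
∂Q_1/∂P_2 = -5.
ε = (∂Q_1/∂P_2)(P_2/Q_1) = -5 × (24.2/1498.32) ≈ -0.08.
Since ε < 0, cereal and milk are complements.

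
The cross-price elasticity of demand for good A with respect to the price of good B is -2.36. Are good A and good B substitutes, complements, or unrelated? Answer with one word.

complements

ε = -2.36 < 0, so a higher price of good B lowers demand for good A: complements.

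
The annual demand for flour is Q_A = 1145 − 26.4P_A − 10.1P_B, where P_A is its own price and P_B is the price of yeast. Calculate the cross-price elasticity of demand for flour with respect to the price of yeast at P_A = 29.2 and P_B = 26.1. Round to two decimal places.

At P_A = 29.2 and P_B = 26.1: Q_A = 110.51.
∂Q_A/∂P_B = -10.1.
ε = (∂Q_A/∂P_B)(P_B/Q_A) = -10.1 × (26.1/110.51) ≈ -2.39.
Since ε < 0, flour and yeast are complements.

-2.39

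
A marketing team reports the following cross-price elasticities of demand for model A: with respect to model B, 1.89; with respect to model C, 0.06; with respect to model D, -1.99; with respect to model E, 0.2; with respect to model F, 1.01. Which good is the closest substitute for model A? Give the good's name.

Substitutes have ε > 0. Among the positive values, 1.89 (model B) is largest.

model B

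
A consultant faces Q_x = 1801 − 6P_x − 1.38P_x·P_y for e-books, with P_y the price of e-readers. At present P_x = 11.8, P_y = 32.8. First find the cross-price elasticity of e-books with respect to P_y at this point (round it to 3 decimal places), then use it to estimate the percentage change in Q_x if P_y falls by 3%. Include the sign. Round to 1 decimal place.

At P_x = 11.8, P_y = 32.8: Q_x = 1196.085.
∂Q_x/∂P_y = -1.38P_x = -16.2840.
ε = (∂Q_x/∂P_y)(P_y/Q_x) = -16.2840 × 32.8/1196.085 ≈ -0.447.
%ΔQ_x ≈ ε × %ΔP_y = -0.447 × (-3%) = 1.3%.

1.3%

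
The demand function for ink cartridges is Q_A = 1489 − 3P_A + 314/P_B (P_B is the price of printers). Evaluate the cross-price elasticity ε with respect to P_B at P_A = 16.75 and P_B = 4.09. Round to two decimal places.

-0.05

At P_A = 16.75 and P_B = 4.09: Q_A = 1515.523.
∂Q_A/∂P_B = −314/P_B² = -18.7708.
ε = (∂Q_A/∂P_B)(P_B/Q_A) = -18.7708 × (4.09/1515.523) ≈ -0.05.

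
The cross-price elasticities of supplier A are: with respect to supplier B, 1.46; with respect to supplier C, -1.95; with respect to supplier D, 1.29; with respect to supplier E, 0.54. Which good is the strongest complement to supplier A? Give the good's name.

Complements have ε < 0. The most negative value is -1.95 (supplier C).

supplier C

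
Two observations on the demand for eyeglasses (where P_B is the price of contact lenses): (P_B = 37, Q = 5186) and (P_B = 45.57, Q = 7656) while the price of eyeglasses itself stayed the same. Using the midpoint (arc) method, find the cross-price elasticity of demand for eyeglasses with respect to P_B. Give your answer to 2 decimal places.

ΔQ_A = 7656 − 5186 = 2470; ΔP_B = 45.57 − 37 = 8.57.
Midpoints: Q̄_A = 6421.0, P̄_B = 41.28.
ε = (ΔQ_A/Q̄_A)/(ΔP_B/P̄_B) = (2470/6421.0)/(8.57/41.28) ≈ 1.85.
ε > 0: eyeglasses and contact lenses are substitutes.

1.85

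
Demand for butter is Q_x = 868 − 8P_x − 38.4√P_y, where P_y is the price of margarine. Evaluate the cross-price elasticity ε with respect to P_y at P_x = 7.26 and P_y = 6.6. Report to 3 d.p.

-0.069

At P_x = 7.26 and P_y = 6.6: Q_x = 711.269.
∂Q_x/∂P_y = -38.4/(2√P_y) = -38.4/(2√6.6) = -7.4736.
ε = (∂Q_x/∂P_y)(P_y/Q_x) = -7.4736 × (6.6/711.269) ≈ -0.069.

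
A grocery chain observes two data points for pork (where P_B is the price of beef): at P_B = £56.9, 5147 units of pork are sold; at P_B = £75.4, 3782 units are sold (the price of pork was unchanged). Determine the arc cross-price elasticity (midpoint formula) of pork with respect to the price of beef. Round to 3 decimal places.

-1.093

ΔQ_A = 3782 − 5147 = -1365; ΔP_B = 75.4 − 56.9 = 18.5.
Midpoints: Q̄_A = 4464.5, P̄_B = 66.15.
ε = (ΔQ_A/Q̄_A)/(ΔP_B/P̄_B) = (-1365/4464.5)/(18.5/66.15) ≈ -1.093.
ε < 0: pork and beef are complements.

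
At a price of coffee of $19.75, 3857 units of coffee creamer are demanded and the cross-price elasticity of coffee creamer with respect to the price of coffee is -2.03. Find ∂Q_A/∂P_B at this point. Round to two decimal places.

ε = (∂Q_A/∂P_B)·(P_B/Q_A) ⇒ ∂Q_A/∂P_B = ε·Q_A/P_B = -2.03 × 3857/19.75 ≈ -396.44.

-396.44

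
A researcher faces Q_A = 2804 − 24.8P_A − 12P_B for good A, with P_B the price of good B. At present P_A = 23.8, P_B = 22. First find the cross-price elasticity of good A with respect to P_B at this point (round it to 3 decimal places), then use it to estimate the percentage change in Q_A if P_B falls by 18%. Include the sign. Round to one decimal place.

At P_A = 23.8, P_B = 22: Q_A = 1949.76.
∂Q_A/∂P_B = -12.
ε = (∂Q_A/∂P_B)(P_B/Q_A) = -12.0000 × 22/1949.76 ≈ -0.135.
%ΔQ_A ≈ ε × %ΔP_B = -0.135 × (-18%) = 2.4%.

2.4%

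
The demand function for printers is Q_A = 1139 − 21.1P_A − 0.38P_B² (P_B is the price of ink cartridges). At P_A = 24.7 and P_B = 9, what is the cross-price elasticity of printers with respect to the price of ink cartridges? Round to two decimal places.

At P_A = 24.7 and P_B = 9: Q_A = 587.05.
∂Q_A/∂P_B = -0.76P_B = -0.76(9) = -6.8400.
ε = (∂Q_A/∂P_B)(P_B/Q_A) = -6.8400 × (9/587.05) ≈ -0.10.

-0.10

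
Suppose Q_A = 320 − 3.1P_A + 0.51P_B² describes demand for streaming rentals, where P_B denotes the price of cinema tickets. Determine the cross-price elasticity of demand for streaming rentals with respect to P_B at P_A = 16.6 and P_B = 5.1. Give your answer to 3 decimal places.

0.094

At P_A = 16.6 and P_B = 5.1: Q_A = 281.805.
∂Q_A/∂P_B = 1.02P_B = 1.02(5.1) = 5.2020.
ε = (∂Q_A/∂P_B)(P_B/Q_A) = 5.2020 × (5.1/281.805) ≈ 0.094.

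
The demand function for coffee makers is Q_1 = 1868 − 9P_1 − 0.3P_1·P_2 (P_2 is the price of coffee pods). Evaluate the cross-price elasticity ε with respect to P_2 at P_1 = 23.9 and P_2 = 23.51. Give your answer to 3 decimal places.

At P_1 = 23.9 and P_2 = 23.51: Q_1 = 1484.333.
∂Q_1/∂P_2 = -0.3P_1 = -0.3(23.9) = -7.1700.
ε = (∂Q_1/∂P_2)(P_2/Q_1) = -7.1700 × (23.51/1484.333) ≈ -0.114.
ε < 0: complements.

-0.114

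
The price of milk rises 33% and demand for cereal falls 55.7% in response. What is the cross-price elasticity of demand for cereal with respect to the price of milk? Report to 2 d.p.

ε = (%ΔQ of cereal) / (%ΔP of milk) = (-55.7%) / (33%) ≈ -1.69.
Negative cross-price elasticity: complements.

-1.69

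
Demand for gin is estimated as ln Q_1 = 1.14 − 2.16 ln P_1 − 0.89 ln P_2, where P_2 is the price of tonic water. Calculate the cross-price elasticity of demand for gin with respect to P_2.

-0.89

In a log-linear (constant-elasticity) demand function, the coefficient on ln P_2 is the cross-price elasticity.
ε = -0.89. Negative, so gin and tonic water are complements.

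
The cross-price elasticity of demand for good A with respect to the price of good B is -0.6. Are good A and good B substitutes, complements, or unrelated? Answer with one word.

ε = -0.6 < 0, so a higher price of good B lowers demand for good A: complements.

complements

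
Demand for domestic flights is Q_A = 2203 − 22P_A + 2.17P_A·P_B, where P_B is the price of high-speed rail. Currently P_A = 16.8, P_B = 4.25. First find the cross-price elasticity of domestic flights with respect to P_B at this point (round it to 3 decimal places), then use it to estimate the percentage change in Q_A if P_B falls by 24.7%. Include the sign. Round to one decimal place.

At P_A = 16.8, P_B = 4.25: Q_A = 1988.338.
∂Q_A/∂P_B = 2.17P_A = 36.4560.
ε = (∂Q_A/∂P_B)(P_B/Q_A) = 36.4560 × 4.25/1988.338 ≈ 0.078.
%ΔQ_A ≈ ε × %ΔP_B = 0.078 × (-24.7%) = -1.9%.

-1.9%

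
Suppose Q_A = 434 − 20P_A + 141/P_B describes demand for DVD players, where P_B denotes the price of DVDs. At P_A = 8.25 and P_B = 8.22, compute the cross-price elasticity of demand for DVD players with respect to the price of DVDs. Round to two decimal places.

At P_A = 8.25 and P_B = 8.22: Q_A = 286.153.
∂Q_A/∂P_B = −141/P_B² = -2.0868.
ε = (∂Q_A/∂P_B)(P_B/Q_A) = -2.0868 × (8.22/286.153) ≈ -0.06.

-0.06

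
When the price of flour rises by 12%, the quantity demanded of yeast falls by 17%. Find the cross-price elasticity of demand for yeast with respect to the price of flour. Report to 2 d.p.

-1.42

ε = (%ΔQ of yeast) / (%ΔP of flour) = (-17%) / (12%) ≈ -1.42.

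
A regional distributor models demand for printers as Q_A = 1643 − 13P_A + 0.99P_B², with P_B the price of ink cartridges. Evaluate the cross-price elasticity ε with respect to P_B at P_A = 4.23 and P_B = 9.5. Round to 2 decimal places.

0.11

At P_A = 4.23 and P_B = 9.5: Q_A = 1677.358.
∂Q_A/∂P_B = 1.98P_B = 1.98(9.5) = 18.8100.
ε = (∂Q_A/∂P_B)(P_B/Q_A) = 18.8100 × (9.5/1677.358) ≈ 0.11.
ε > 0: substitutes.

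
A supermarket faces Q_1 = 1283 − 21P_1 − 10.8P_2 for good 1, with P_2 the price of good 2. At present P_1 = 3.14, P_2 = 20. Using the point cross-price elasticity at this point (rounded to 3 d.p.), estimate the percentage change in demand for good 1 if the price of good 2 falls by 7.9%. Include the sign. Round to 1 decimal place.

1.7%

At P_1 = 3.14, P_2 = 20: Q_1 = 1001.06.
∂Q_1/∂P_2 = -10.8.
ε = (∂Q_1/∂P_2)(P_2/Q_1) = -10.8000 × 20/1001.06 ≈ -0.216.
%ΔQ_1 ≈ ε × %ΔP_2 = -0.216 × (-7.9%) = 1.7%.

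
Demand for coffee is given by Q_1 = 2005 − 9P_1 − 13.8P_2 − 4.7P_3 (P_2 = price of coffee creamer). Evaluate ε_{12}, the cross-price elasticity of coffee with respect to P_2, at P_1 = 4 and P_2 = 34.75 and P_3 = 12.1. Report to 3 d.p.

-0.335

At P_1 = 4 and P_2 = 34.75 and P_3 = 12.1: Q_1 = 1432.58.
∂Q_1/∂P_2 = -13.8.
ε = (∂Q_1/∂P_2)(P_2/Q_1) = -13.8 × (34.75/1432.58) ≈ -0.335.
Since ε < 0, coffee and coffee creamer are complements.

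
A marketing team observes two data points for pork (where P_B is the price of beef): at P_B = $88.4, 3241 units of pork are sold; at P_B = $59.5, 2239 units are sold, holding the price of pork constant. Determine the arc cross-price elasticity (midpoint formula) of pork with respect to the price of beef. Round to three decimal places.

ΔQ_A = 2239 − 3241 = -1002; ΔP_B = 59.5 − 88.4 = -28.9.
Midpoints: Q̄_A = 2740.0, P̄_B = 73.95.
ε = (ΔQ_A/Q̄_A)/(ΔP_B/P̄_B) = (-1002/2740.0)/(-28.9/73.95) ≈ 0.936.
ε > 0: pork and beef are substitutes.

0.936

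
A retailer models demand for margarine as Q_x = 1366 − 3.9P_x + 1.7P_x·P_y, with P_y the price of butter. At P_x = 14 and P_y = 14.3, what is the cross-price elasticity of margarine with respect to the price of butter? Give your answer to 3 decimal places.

0.206

At P_x = 14 and P_y = 14.3: Q_x = 1651.74.
∂Q_x/∂P_y = 1.7P_x = 1.7(14) = 23.8000.
ε = (∂Q_x/∂P_y)(P_y/Q_x) = 23.8000 × (14.3/1651.74) ≈ 0.206.
ε > 0: substitutes.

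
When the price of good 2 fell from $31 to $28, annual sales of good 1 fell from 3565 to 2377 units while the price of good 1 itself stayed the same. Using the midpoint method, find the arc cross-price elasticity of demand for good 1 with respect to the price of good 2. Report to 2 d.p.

3.93

ΔQ_1 = 2377 − 3565 = -1188; ΔP_2 = 28 − 31 = -3.
Midpoints: Q̄_1 = 2971.0, P̄_2 = 29.50.
ε = (ΔQ_1/Q̄_1)/(ΔP_2/P̄_2) = (-1188/2971.0)/(-3/29.50) ≈ 3.93.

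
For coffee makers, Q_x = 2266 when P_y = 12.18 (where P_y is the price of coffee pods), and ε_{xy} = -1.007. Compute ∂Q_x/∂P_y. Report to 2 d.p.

ε = (∂Q_x/∂P_y)·(P_y/Q_x) ⇒ ∂Q_x/∂P_y = ε·Q_x/P_y = -1.007 × 2266/12.18 ≈ -187.34.

-187.34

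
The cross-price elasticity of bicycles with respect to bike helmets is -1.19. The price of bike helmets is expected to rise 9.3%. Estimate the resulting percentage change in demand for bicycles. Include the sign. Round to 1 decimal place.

-11.1%

%ΔQ ≈ ε × %ΔP of bike helmets = -1.19 × (9.3%) = -11.1%.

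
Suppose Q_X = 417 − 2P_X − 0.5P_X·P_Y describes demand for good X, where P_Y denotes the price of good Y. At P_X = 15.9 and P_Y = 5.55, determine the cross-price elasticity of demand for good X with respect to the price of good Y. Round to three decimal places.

At P_X = 15.9 and P_Y = 5.55: Q_X = 341.077.
∂Q_X/∂P_Y = -0.5P_X = -0.5(15.9) = -7.9500.
ε = (∂Q_X/∂P_Y)(P_Y/Q_X) = -7.9500 × (5.55/341.077) ≈ -0.129.
ε < 0: complements.

-0.129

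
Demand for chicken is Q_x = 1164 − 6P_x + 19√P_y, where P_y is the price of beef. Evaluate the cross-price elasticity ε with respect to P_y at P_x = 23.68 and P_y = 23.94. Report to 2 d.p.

0.04

At P_x = 23.68 and P_y = 23.94: Q_x = 1114.884.
∂Q_x/∂P_y = 19/(2√P_y) = 19/(2√23.94) = 1.9416.
ε = (∂Q_x/∂P_y)(P_y/Q_x) = 1.9416 × (23.94/1114.884) ≈ 0.04.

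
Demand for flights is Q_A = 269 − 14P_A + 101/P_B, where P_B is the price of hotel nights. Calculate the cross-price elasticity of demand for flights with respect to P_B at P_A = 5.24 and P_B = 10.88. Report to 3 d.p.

-0.045

At P_A = 5.24 and P_B = 10.88: Q_A = 204.923.
∂Q_A/∂P_B = −101/P_B² = -0.8532.
ε = (∂Q_A/∂P_B)(P_B/Q_A) = -0.8532 × (10.88/204.923) ≈ -0.045.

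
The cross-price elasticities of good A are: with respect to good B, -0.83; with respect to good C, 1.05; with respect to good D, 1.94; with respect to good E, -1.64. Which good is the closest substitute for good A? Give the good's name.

good D

Substitutes have ε > 0. Among the positive values, 1.94 (good D) is largest.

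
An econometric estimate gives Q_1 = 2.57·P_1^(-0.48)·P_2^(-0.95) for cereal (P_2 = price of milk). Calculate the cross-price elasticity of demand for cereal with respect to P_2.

-0.95

In a log-linear (constant-elasticity) demand function, the coefficient on the exponent of P_2 is the cross-price elasticity.
ε = -0.95. Negative, so cereal and milk are complements.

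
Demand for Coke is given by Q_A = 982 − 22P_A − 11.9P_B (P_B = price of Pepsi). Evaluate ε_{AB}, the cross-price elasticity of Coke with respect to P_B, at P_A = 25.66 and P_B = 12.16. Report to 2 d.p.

At P_A = 25.66 and P_B = 12.16: Q_A = 272.776.
∂Q_A/∂P_B = -11.9.
ε = (∂Q_A/∂P_B)(P_B/Q_A) = -11.9 × (12.16/272.776) ≈ -0.53.

-0.53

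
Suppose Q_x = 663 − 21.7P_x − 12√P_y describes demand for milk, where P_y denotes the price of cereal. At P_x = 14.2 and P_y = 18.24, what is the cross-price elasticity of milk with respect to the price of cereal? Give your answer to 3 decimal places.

At P_x = 14.2 and P_y = 18.24: Q_x = 303.610.
∂Q_x/∂P_y = -12/(2√P_y) = -12/(2√18.24) = -1.4049.
ε = (∂Q_x/∂P_y)(P_y/Q_x) = -1.4049 × (18.24/303.610) ≈ -0.084.
ε < 0: complements.

-0.084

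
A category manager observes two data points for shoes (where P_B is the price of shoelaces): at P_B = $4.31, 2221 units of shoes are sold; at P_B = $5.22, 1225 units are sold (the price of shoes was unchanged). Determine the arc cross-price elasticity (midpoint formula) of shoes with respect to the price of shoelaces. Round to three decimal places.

-3.027

ΔQ_A = 1225 − 2221 = -996; ΔP_B = 5.22 − 4.31 = 0.91.
Midpoints: Q̄_A = 1723.0, P̄_B = 4.76.
ε = (ΔQ_A/Q̄_A)/(ΔP_B/P̄_B) = (-996/1723.0)/(0.91/4.76) ≈ -3.027.
ε < 0: shoes and shoelaces are complements.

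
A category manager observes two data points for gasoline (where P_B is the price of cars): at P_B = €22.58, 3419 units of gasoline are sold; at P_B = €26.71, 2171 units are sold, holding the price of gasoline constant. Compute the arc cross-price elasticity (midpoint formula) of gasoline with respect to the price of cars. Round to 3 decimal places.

ΔQ_A = 2171 − 3419 = -1248; ΔP_B = 26.71 − 22.58 = 4.13.
Midpoints: Q̄_A = 2795.0, P̄_B = 24.64.
ε = (ΔQ_A/Q̄_A)/(ΔP_B/P̄_B) = (-1248/2795.0)/(4.13/24.64) ≈ -2.664.
ε < 0: gasoline and cars are complements.

-2.664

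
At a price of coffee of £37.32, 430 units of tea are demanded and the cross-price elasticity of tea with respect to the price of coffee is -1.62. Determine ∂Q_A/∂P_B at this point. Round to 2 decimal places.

-18.67

ε = (∂Q_A/∂P_B)·(P_B/Q_A) ⇒ ∂Q_A/∂P_B = ε·Q_A/P_B = -1.62 × 430/37.32 ≈ -18.67.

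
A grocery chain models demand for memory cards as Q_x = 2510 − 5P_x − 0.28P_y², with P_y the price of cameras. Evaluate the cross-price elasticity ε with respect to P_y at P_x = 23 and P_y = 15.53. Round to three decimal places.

At P_x = 23 and P_y = 15.53: Q_x = 2327.469.
∂Q_x/∂P_y = -0.56P_y = -0.56(15.53) = -8.6968.
ε = (∂Q_x/∂P_y)(P_y/Q_x) = -8.6968 × (15.53/2327.469) ≈ -0.058.
ε < 0: complements.

-0.058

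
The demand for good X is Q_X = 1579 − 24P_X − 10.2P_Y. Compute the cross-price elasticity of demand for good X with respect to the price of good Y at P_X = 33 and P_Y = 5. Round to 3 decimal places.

At P_X = 33 and P_Y = 5: Q_X = 736.
∂Q_X/∂P_Y = -10.2.
ε = (∂Q_X/∂P_Y)(P_Y/Q_X) = -10.2 × (5/736) ≈ -0.069.
Since ε < 0, good X and good Y are complements.

-0.069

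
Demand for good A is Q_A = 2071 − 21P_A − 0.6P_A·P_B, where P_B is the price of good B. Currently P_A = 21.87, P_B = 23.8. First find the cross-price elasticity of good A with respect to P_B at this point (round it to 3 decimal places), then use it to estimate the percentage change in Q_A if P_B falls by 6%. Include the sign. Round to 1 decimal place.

At P_A = 21.87, P_B = 23.8: Q_A = 1299.426.
∂Q_A/∂P_B = -0.6P_A = -13.1220.
ε = (∂Q_A/∂P_B)(P_B/Q_A) = -13.1220 × 23.8/1299.426 ≈ -0.240.
%ΔQ_A ≈ ε × %ΔP_B = -0.240 × (-6%) = 1.4%.

1.4%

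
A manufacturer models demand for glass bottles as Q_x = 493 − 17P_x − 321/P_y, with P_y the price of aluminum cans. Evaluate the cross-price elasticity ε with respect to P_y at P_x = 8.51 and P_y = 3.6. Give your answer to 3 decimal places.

At P_x = 8.51 and P_y = 3.6: Q_x = 259.163.
∂Q_x/∂P_y = 321/P_y² = 24.7685.
ε = (∂Q_x/∂P_y)(P_y/Q_x) = 24.7685 × (3.6/259.163) ≈ 0.344.

0.344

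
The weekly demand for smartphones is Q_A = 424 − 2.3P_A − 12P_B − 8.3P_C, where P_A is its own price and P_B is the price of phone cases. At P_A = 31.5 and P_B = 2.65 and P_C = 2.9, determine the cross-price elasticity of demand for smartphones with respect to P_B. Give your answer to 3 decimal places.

-0.108

At P_A = 31.5 and P_B = 2.65 and P_C = 2.9: Q_A = 295.68.
∂Q_A/∂P_B = -12.
ε = (∂Q_A/∂P_B)(P_B/Q_A) = -12 × (2.65/295.68) ≈ -0.108.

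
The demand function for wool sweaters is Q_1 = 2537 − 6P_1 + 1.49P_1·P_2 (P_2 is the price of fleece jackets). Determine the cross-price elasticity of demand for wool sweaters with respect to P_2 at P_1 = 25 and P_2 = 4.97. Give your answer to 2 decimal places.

At P_1 = 25 and P_2 = 4.97: Q_1 = 2572.133.
∂Q_1/∂P_2 = 1.49P_1 = 1.49(25) = 37.2500.
ε = (∂Q_1/∂P_2)(P_2/Q_1) = 37.2500 × (4.97/2572.133) ≈ 0.07.

0.07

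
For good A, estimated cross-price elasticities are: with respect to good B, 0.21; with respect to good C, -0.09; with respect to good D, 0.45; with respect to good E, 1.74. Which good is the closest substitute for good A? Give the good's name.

Substitutes have ε > 0. Among the positive values, 1.74 (good E) is largest.

good E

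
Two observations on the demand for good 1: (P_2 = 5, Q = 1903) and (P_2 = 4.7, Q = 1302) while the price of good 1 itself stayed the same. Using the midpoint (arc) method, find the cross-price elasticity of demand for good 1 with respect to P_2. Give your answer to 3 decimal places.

ΔQ_1 = 1302 − 1903 = -601; ΔP_2 = 4.7 − 5 = -0.3.
Midpoints: Q̄_1 = 1602.5, P̄_2 = 4.85.
ε = (ΔQ_1/Q̄_1)/(ΔP_2/P̄_2) = (-601/1602.5)/(-0.3/4.85) ≈ 6.063.
ε > 0: good 1 and good 2 are substitutes.

6.063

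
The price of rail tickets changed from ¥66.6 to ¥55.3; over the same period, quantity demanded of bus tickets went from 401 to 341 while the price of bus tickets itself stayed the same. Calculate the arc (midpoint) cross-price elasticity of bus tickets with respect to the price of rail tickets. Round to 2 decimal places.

0.87

ΔQ_A = 341 − 401 = -60; ΔP_B = 55.3 − 66.6 = -11.3.
Midpoints: Q̄_A = 371.0, P̄_B = 60.95.
ε = (ΔQ_A/Q̄_A)/(ΔP_B/P̄_B) = (-60/371.0)/(-11.3/60.95) ≈ 0.87.
ε > 0: bus tickets and rail tickets are substitutes.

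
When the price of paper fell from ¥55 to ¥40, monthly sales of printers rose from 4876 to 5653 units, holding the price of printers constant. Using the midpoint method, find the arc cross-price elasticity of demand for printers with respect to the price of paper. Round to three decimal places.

-0.467

ΔQ_A = 5653 − 4876 = 777; ΔP_B = 40 − 55 = -15.
Midpoints: Q̄_A = 5264.5, P̄_B = 47.50.
ε = (ΔQ_A/Q̄_A)/(ΔP_B/P̄_B) = (777/5264.5)/(-15/47.50) ≈ -0.467.
ε < 0: printers and paper are complements.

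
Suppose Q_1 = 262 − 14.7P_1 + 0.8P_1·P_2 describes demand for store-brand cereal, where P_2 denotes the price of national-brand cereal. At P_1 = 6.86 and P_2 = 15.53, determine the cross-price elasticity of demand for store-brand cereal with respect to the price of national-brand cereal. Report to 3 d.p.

0.346

At P_1 = 6.86 and P_2 = 15.53: Q_1 = 246.387.
∂Q_1/∂P_2 = 0.8P_1 = 0.8(6.86) = 5.4880.
ε = (∂Q_1/∂P_2)(P_2/Q_1) = 5.4880 × (15.53/246.387) ≈ 0.346.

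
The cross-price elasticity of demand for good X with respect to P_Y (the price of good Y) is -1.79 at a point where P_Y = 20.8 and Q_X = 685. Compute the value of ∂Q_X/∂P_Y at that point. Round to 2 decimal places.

ε = (∂Q_X/∂P_Y)·(P_Y/Q_X) ⇒ ∂Q_X/∂P_Y = ε·Q_X/P_Y = -1.79 × 685/20.8 ≈ -58.95.

-58.95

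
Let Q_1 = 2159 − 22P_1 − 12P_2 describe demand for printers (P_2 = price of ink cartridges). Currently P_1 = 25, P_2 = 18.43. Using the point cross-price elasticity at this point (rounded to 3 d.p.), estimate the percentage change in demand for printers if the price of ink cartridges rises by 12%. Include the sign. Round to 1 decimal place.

At P_1 = 25, P_2 = 18.43: Q_1 = 1387.84.
∂Q_1/∂P_2 = -12.
ε = (∂Q_1/∂P_2)(P_2/Q_1) = -12.0000 × 18.43/1387.84 ≈ -0.159.
%ΔQ_1 ≈ ε × %ΔP_2 = -0.159 × (12%) = -1.9%.

-1.9%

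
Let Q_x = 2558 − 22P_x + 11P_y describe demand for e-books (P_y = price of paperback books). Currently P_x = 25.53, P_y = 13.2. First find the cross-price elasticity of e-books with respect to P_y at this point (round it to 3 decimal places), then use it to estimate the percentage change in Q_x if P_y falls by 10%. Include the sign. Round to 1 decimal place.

-0.7%

At P_x = 25.53, P_y = 13.2: Q_x = 2141.54.
∂Q_x/∂P_y = 11.
ε = (∂Q_x/∂P_y)(P_y/Q_x) = 11.0000 × 13.2/2141.54 ≈ 0.068.
%ΔQ_x ≈ ε × %ΔP_y = 0.068 × (-10%) = -0.7%.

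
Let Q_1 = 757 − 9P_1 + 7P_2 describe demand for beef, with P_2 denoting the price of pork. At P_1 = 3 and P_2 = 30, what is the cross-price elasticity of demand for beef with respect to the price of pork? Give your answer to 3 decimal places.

At P_1 = 3 and P_2 = 30: Q_1 = 940.
∂Q_1/∂P_2 = 7.
ε = (∂Q_1/∂P_2)(P_2/Q_1) = 7 × (30/940) ≈ 0.223.
Since ε > 0, beef and pork are substitutes.

0.223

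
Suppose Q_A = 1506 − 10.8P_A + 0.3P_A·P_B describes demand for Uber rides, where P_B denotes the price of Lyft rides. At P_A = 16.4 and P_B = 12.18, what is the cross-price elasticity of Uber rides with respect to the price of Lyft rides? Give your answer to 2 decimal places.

0.04

At P_A = 16.4 and P_B = 12.18: Q_A = 1388.806.
∂Q_A/∂P_B = 0.3P_A = 0.3(16.4) = 4.9200.
ε = (∂Q_A/∂P_B)(P_B/Q_A) = 4.9200 × (12.18/1388.806) ≈ 0.04.
ε > 0: substitutes.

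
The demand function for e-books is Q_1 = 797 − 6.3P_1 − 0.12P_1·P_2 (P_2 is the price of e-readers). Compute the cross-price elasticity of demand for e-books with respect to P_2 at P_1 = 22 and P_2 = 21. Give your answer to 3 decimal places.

-0.092

At P_1 = 22 and P_2 = 21: Q_1 = 602.96.
∂Q_1/∂P_2 = -0.12P_1 = -0.12(22) = -2.6400.
ε = (∂Q_1/∂P_2)(P_2/Q_1) = -2.6400 × (21/602.96) ≈ -0.092.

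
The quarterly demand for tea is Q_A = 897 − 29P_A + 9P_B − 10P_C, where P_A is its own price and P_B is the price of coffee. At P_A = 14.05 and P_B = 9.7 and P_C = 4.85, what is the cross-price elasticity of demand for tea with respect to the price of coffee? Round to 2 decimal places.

At P_A = 14.05 and P_B = 9.7 and P_C = 4.85: Q_A = 528.35.
∂Q_A/∂P_B = 9.
ε = (∂Q_A/∂P_B)(P_B/Q_A) = 9 × (9.7/528.35) ≈ 0.17.
Since ε > 0, tea and coffee are substitutes.

0.17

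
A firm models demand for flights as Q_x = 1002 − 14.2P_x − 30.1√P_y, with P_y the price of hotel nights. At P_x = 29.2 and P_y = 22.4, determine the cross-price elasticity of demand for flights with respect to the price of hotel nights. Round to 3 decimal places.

-0.160

At P_x = 29.2 and P_y = 22.4: Q_x = 444.901.
∂Q_x/∂P_y = -30.1/(2√P_y) = -30.1/(2√22.4) = -3.1799.
ε = (∂Q_x/∂P_y)(P_y/Q_x) = -3.1799 × (22.4/444.901) ≈ -0.160.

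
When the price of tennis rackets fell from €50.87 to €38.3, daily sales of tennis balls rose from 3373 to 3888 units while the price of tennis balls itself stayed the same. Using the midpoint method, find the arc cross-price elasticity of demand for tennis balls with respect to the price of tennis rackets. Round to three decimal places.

ΔQ_A = 3888 − 3373 = 515; ΔP_B = 38.3 − 50.87 = -12.57.
Midpoints: Q̄_A = 3630.5, P̄_B = 44.58.
ε = (ΔQ_A/Q̄_A)/(ΔP_B/P̄_B) = (515/3630.5)/(-12.57/44.58) ≈ -0.503.

-0.503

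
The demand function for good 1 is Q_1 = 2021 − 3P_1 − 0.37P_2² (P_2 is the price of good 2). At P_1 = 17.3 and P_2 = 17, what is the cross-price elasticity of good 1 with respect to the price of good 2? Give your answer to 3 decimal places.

-0.115

At P_1 = 17.3 and P_2 = 17: Q_1 = 1862.17.
∂Q_1/∂P_2 = -0.74P_2 = -0.74(17) = -12.5800.
ε = (∂Q_1/∂P_2)(P_2/Q_1) = -12.5800 × (17/1862.17) ≈ -0.115.
ε < 0: complements.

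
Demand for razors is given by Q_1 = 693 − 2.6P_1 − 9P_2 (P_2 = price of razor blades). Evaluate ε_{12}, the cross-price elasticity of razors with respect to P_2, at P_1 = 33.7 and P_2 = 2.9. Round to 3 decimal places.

-0.045

At P_1 = 33.7 and P_2 = 2.9: Q_1 = 579.28.
∂Q_1/∂P_2 = -9.
ε = (∂Q_1/∂P_2)(P_2/Q_1) = -9 × (2.9/579.28) ≈ -0.045.
Since ε < 0, razors and razor blades are complements.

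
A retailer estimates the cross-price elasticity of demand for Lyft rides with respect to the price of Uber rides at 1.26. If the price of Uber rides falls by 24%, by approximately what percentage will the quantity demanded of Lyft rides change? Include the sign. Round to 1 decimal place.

-30.2%

%ΔQ ≈ ε × %ΔP of Uber rides = 1.26 × (-24%) = -30.2%.
Demand for Lyft rides falls by about 30.2%.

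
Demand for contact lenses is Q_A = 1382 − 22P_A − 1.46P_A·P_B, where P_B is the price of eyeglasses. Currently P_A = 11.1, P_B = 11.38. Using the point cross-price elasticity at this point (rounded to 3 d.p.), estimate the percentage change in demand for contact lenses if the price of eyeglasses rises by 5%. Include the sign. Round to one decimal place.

At P_A = 11.1, P_B = 11.38: Q_A = 953.376.
∂Q_A/∂P_B = -1.46P_A = -16.2060.
ε = (∂Q_A/∂P_B)(P_B/Q_A) = -16.2060 × 11.38/953.376 ≈ -0.193.
%ΔQ_A ≈ ε × %ΔP_B = -0.193 × (5%) = -1.0%.

-1.0%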